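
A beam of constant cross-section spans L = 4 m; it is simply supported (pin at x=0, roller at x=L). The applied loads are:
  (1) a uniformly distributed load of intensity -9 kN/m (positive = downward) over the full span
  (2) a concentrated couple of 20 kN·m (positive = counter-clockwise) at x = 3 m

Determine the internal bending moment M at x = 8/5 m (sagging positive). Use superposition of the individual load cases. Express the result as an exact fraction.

Load 1 — uniform load w=-9 kN/m over full span:
  M_1 = wx(L-x)/2 = (-9)·(8/5)·(4-(8/5))/2 = -432/25 kN·m
Load 2 — applied couple M₀=20 kN·m at a=3 m (b=L-a=1):
  M_2 = M₀x/L  [x≤a] = 20·(8/5)/4 = 8 kN·m
Superposition: M = Σ M_i = -232/25 kN·m ≈ -9.280000 kN·m

M(8/5) = -232/25 kN·m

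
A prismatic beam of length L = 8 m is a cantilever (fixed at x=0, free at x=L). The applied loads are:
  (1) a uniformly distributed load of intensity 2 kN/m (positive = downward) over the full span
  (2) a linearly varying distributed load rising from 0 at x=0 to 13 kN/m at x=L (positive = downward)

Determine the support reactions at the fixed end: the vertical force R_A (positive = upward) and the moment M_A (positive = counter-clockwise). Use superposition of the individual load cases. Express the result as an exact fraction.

R_A = 68 kN, M_A = 1024/3 kN·m

Load 1 — uniform load w=2 kN/m over full span:
  R_A = wL = 2·8 = 16 kN
  M_A = wL²/2 = 2·8²/2 = 64 kN·m
Load 2 — triangular load w₀=13 kN/m (0→w₀ over full span):
  R_A = w₀L/2 = 13·8/2 = 52 kN
  M_A = w₀L²/3 = 13·8²/3 = 832/3 kN·m
Superposition: R_A = 68 kN, M_A = 1024/3 kN·m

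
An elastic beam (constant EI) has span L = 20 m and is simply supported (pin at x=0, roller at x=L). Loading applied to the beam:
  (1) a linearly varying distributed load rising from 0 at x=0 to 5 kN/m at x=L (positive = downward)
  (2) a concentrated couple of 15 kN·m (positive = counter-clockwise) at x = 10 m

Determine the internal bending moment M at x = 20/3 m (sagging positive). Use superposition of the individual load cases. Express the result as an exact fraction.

Load 1 — triangular load w₀=5 kN/m (0→w₀ over full span):
  M_1 = w₀Lx/6 - w₀x³/(6L) = 5·20·(20/3)/6 - 5·(20/3)³/(6·20) = 8000/81 kN·m
Load 2 — applied couple M₀=15 kN·m at a=10 m (b=L-a=10):
  M_2 = M₀x/L  [x≤a] = 15·(20/3)/20 = 5 kN·m
Superposition: M = Σ M_i = 8405/81 kN·m ≈ 103.765432 kN·m

M(20/3) = 8405/81 kN·m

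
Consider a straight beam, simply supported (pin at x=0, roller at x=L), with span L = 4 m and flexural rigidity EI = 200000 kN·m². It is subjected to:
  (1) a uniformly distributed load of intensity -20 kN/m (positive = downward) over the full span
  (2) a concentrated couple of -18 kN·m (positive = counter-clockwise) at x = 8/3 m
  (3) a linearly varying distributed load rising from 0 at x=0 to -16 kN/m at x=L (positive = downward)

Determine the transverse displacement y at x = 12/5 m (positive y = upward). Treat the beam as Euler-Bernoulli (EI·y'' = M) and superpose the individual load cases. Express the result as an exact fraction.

y(12/5) = 287651/585937500 m

Load 1 — uniform load w=-20 kN/m over full span:
  y_1 = -wx(L³-2Lx²+x³)/(24EI) = -(-20)·(12/5)·(4³-2·4·(12/5)²+(12/5)³)/(24·200000) = 124/390625 m
Load 2 — applied couple M₀=-18 kN·m at a=8/3 m (b=L-a=4/3):
  y_2 = (M₀x³/(6L)+C₁x)/EI  [x≤a] with C₁=M₀(3b²-L²)/(6L)=8 = ((-18)·(12/5)³/(6·4)+8·(12/5))/200000 = 69/1562500 m
Load 3 — triangular load w₀=-16 kN/m (0→w₀ over full span):
  y_3 = -w₀x(7L⁴-10L²x²+3x⁴)/(360LEI) = -(-16)·(12/5)·(7·4⁴-10·4²·(12/5)²+3·(12/5)⁴)/(360·4·200000) = 18944/146484375 m
Superposition: y = Σ y_i = 287651/585937500 m ≈ 0.000491 m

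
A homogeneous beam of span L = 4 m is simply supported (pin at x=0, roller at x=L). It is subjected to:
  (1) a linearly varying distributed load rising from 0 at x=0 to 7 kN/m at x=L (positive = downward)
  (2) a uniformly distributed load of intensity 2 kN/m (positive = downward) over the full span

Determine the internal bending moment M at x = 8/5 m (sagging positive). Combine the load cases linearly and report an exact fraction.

Load 1 — triangular load w₀=7 kN/m (0→w₀ over full span):
  M_1 = w₀Lx/6 - w₀x³/(6L) = 7·4·(8/5)/6 - 7·(8/5)³/(6·4) = 784/125 kN·m
Load 2 — uniform load w=2 kN/m over full span:
  M_2 = wx(L-x)/2 = 2·(8/5)·(4-(8/5))/2 = 96/25 kN·m
Superposition: M = Σ M_i = 1264/125 kN·m ≈ 10.112000 kN·m

M(8/5) = 1264/125 kN·m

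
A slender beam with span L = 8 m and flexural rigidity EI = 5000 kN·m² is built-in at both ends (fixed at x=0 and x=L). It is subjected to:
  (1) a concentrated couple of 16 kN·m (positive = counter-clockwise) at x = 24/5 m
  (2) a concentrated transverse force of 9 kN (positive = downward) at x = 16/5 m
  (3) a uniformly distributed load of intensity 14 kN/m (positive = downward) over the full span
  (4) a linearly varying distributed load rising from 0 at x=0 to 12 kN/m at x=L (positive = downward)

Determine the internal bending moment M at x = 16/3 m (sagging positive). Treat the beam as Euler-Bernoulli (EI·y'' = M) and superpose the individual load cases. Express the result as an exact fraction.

Load 1 — applied couple M₀=16 kN·m at a=24/5 m (b=L-a=16/5):
  M_1 = R_Ax - M_A - M₀  [x>a] with R_A=72/25, M_A=128/25 = (72/25)·(16/3) - (128/25) - 16 = -144/25 kN·m
Load 2 — point force P=9 kN at a=16/5 m (b=L-a=24/5):
  M_2 = Pa²(a+3b)(L-x)/L³ - Pa²b/L²  [x>a] = 9·(16/5)²·((16/5)+3·(24/5))·(8-(16/3))/8³ - 9·(16/5)²·(24/5)/8² = 192/125 kN·m
Load 3 — uniform load w=14 kN/m over full span:
  M_3 = wLx/2 - wL²/12 - wx²/2 = 14·8·(16/3)/2 - 14·8²/12 - 14·(16/3)²/2 = 224/9 kN·m
Load 4 — triangular load w₀=12 kN/m (0→w₀ over full span):
  M_4 = 3w₀Lx/20 - w₀L²/30 - w₀x³/(6L) = 3·12·8·(16/3)/20 - 12·8²/30 - 12·(16/3)³/(6·8) = 1792/135 kN·m
Superposition: M = Σ M_i = 114544/3375 kN·m ≈ 33.938963 kN·m

M(16/3) = 114544/3375 kN·m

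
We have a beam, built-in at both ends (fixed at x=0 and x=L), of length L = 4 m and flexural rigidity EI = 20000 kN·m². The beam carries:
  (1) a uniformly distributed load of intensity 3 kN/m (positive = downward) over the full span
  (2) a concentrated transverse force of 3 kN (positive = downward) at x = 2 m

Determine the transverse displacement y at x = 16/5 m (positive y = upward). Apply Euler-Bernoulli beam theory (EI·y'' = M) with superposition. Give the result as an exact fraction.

Load 1 — uniform load w=3 kN/m over full span:
  y_1 = -wx²(L-x)²/(24EI) = -3·(16/5)²·(4-(16/5))²/(24·20000) = -16/390625 m
Load 2 — point force P=3 kN at a=2 m (b=L-a=2):
  y_2 = -Pa²(L-x)²(3bL-(3b+a)(L-x))/(6L³EI)  [x>a] = -3·2²·(4-(16/5))²·(3·2·4-(3·2+2)·(4-(16/5)))/(6·4³·20000) = -11/625000 m
Superposition: y = Σ y_i = -183/3125000 m ≈ -0.000059 m

y(16/5) = -183/3125000 m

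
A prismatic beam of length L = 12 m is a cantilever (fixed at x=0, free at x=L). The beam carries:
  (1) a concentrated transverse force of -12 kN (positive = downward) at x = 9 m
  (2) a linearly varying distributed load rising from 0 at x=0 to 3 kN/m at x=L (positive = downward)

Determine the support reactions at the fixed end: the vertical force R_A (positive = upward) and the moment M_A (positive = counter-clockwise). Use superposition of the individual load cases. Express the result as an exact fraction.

Load 1 — point force P=-12 kN at a=9 m (b=L-a=3):
  R_A = P = (-12) = -12 kN
  M_A = Pa = (-12)·9 = -108 kN·m
Load 2 — triangular load w₀=3 kN/m (0→w₀ over full span):
  R_A = w₀L/2 = 3·12/2 = 18 kN
  M_A = w₀L²/3 = 3·12²/3 = 144 kN·m
Superposition: R_A = 6 kN, M_A = 36 kN·m

R_A = 6 kN, M_A = 36 kN·m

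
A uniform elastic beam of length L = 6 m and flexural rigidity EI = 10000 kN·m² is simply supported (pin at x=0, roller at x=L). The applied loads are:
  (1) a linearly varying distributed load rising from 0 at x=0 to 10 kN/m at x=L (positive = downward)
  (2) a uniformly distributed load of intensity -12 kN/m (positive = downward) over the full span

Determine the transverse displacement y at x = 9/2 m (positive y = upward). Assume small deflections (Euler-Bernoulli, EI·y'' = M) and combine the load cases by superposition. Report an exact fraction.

y(9/2) = 20871/2560000 m

Load 1 — triangular load w₀=10 kN/m (0→w₀ over full span):
  y_1 = -w₀x(7L⁴-10L²x²+3x⁴)/(360LEI) = -10·(9/2)·(7·6⁴-10·6²·(9/2)²+3·(9/2)⁴)/(360·6·10000) = -3213/512000 m
Load 2 — uniform load w=-12 kN/m over full span:
  y_2 = -wx(L³-2Lx²+x³)/(24EI) = -(-12)·(9/2)·(6³-2·6·(9/2)²+(9/2)³)/(24·10000) = 4617/320000 m
Superposition: y = Σ y_i = 20871/2560000 m ≈ 0.008153 m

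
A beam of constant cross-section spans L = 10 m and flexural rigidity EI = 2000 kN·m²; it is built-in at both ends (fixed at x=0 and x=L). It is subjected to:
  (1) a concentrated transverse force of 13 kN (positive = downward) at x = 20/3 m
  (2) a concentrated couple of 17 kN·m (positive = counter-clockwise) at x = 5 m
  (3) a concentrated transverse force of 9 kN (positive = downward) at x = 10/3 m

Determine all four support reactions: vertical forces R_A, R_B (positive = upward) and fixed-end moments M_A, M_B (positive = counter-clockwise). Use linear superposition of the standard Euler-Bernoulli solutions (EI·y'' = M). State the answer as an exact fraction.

Load 1 — point force P=13 kN at a=20/3 m (b=L-a=10/3):
  R_A = Pb²(3a+b)/L³ = 13·(10/3)²·(3·(20/3)+(10/3))/10³ = 91/27 kN
  M_A = Pab²/L² = 13·(20/3)·(10/3)²/10² = 260/27 kN·m
  R_B = Pa²(a+3b)/L³ = 13·(20/3)²·((20/3)+3·(10/3))/10³ = 260/27 kN
  M_B = -Pa²b/L² = -13·(20/3)²·(10/3)/10² = -520/27 kN·m
Load 2 — applied couple M₀=17 kN·m at a=5 m (b=L-a=5):
  R_A = 6M₀ab/L³ = 6·17·5·5/10³ = 51/20 kN
  M_A = M₀b(2a-b)/L² = 17·5·(2·5-5)/10² = 17/4 kN·m
  R_B = -6M₀ab/L³ = -6·17·5·5/10³ = -51/20 kN
  M_B = M₀a(2b-a)/L² = 17·5·(2·5-5)/10² = 17/4 kN·m
Load 3 — point force P=9 kN at a=10/3 m (b=L-a=20/3):
  R_A = Pb²(3a+b)/L³ = 9·(20/3)²·(3·(10/3)+(20/3))/10³ = 20/3 kN
  M_A = Pab²/L² = 9·(10/3)·(20/3)²/10² = 40/3 kN·m
  R_B = Pa²(a+3b)/L³ = 9·(10/3)²·((10/3)+3·(20/3))/10³ = 7/3 kN
  M_B = -Pa²b/L² = -9·(10/3)²·(20/3)/10² = -20/3 kN·m
Superposition: R_A = 6797/540 kN, M_A = 2939/108 kN·m, R_B = 5083/540 kN, M_B = -2341/108 kN·m

R_A = 6797/540 kN, M_A = 2939/108 kN·m, R_B = 5083/540 kN, M_B = -2341/108 kN·m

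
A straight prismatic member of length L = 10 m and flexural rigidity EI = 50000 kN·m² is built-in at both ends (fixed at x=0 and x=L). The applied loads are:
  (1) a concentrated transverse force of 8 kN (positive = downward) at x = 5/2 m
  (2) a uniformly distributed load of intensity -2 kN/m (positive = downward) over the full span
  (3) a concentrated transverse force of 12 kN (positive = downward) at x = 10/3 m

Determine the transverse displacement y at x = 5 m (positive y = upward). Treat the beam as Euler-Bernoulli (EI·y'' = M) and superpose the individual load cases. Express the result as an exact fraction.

Load 1 — point force P=8 kN at a=5/2 m (b=L-a=15/2):
  y_1 = -Pa²(L-x)²(3bL-(3b+a)(L-x))/(6L³EI)  [x>a] = -8·(5/2)²·(10-5)²·(3·(15/2)·10-(3·(15/2)+(5/2))·(10-5))/(6·10³·50000) = -1/2400 m
Load 2 — uniform load w=-2 kN/m over full span:
  y_2 = -wx²(L-x)²/(24EI) = -(-2)·5²·(10-5)²/(24·50000) = 1/960 m
Load 3 — point force P=12 kN at a=10/3 m (b=L-a=20/3):
  y_3 = -Pa²(L-x)²(3bL-(3b+a)(L-x))/(6L³EI)  [x>a] = -12·(10/3)²·(10-5)²·(3·(20/3)·10-(3·(20/3)+(10/3))·(10-5))/(6·10³·50000) = -1/1080 m
Superposition: y = Σ y_i = -13/43200 m ≈ -0.000301 m

y(5) = -13/43200 m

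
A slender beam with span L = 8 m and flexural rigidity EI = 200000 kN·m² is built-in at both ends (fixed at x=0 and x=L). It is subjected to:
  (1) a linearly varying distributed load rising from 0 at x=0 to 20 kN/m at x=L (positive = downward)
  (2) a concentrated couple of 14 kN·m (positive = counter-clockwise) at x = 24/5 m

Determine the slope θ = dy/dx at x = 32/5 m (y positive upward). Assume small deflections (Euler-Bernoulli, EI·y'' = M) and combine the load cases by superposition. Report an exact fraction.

Load 1 — triangular load w₀=20 kN/m (0→w₀ over full span):
  θ_1 = -w₀(2x(L-x)(L-2x)(x+2L)+x²(L-x)²)/(120LEI) = -20·(2·(32/5)·(8-(32/5))·(8-2·(32/5))·((32/5)+2·8)+(32/5)²·(8-(32/5))²)/(120·8·200000) = 256/1171875 rad
Load 2 — applied couple M₀=14 kN·m at a=24/5 m (b=L-a=16/5):
  θ_2 = (R_Ax²/2 - M_Ax - M₀(x-a))/EI  [x>a] with R_A=63/25, M_A=112/25 = ((63/25)·(32/5)²/2 - (112/25)·(32/5) - 14·((32/5)-(24/5)))/200000 = 21/7812500 rad
Superposition: θ = Σ θ_i = 5183/23437500 rad ≈ 0.000221 rad

θ(32/5) = 5183/23437500 rad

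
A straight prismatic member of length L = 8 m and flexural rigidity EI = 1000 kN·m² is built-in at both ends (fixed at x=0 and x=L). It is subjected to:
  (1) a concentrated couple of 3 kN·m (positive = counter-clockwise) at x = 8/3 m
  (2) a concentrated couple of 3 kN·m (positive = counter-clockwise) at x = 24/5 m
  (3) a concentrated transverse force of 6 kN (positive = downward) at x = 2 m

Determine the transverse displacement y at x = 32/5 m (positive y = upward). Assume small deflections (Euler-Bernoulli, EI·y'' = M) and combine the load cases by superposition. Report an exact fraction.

Load 1 — applied couple M₀=3 kN·m at a=8/3 m (b=L-a=16/3):
  y_1 = (R_Ax³/6 - M_Ax²/2 - M₀(x-a)²/2)/EI  [x>a] with R_A=1/2, M_A=0 = ((1/2)·(32/5)³/6 - 0·(32/5)²/2 - 3·((32/5)-(8/3))²/2)/1000 = 44/46875 m
Load 2 — applied couple M₀=3 kN·m at a=24/5 m (b=L-a=16/5):
  y_2 = (R_Ax³/6 - M_Ax²/2 - M₀(x-a)²/2)/EI  [x>a] with R_A=27/50, M_A=24/25 = ((27/50)·(32/5)³/6 - (24/25)·(32/5)²/2 - 3·((32/5)-(24/5))²/2)/1000 = 36/390625 m
Load 3 — point force P=6 kN at a=2 m (b=L-a=6):
  y_3 = -Pa²(L-x)²(3bL-(3b+a)(L-x))/(6L³EI)  [x>a] = -6·2²·(8-(32/5))²·(3·6·8-(3·6+2)·(8-(32/5)))/(6·8³·1000) = -7/3125 m
Superposition: y = Σ y_i = -1417/1171875 m ≈ -0.001209 m

y(32/5) = -1417/1171875 m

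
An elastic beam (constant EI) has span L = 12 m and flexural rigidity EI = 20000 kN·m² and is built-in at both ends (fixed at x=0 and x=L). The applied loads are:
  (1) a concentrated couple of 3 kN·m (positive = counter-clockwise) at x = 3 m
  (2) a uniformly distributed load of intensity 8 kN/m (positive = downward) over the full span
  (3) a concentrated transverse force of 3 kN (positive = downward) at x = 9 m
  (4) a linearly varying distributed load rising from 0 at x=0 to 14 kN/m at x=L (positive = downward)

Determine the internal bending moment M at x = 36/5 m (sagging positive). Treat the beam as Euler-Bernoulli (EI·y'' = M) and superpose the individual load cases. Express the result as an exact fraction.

M(36/5) = 85179/1000 kN·m

Load 1 — applied couple M₀=3 kN·m at a=3 m (b=L-a=9):
  M_1 = R_Ax - M_A - M₀  [x>a] with R_A=9/32, M_A=-9/16 = (9/32)·(36/5) - (-9/16) - 3 = -33/80 kN·m
Load 2 — uniform load w=8 kN/m over full span:
  M_2 = wLx/2 - wL²/12 - wx²/2 = 8·12·(36/5)/2 - 8·12²/12 - 8·(36/5)²/2 = 1056/25 kN·m
Load 3 — point force P=3 kN at a=9 m (b=L-a=3):
  M_3 = Pb²(3a+b)x/L³ - Pab²/L²  [x≤a] = 3·3²·(3·9+3)·(36/5)/12³ - 3·9·3²/12² = 27/16 kN·m
Load 4 — triangular load w₀=14 kN/m (0→w₀ over full span):
  M_4 = 3w₀Lx/20 - w₀L²/30 - w₀x³/(6L) = 3·14·12·(36/5)/20 - 14·12²/30 - 14·(36/5)³/(6·12) = 5208/125 kN·m
Superposition: M = Σ M_i = 85179/1000 kN·m ≈ 85.179000 kN·m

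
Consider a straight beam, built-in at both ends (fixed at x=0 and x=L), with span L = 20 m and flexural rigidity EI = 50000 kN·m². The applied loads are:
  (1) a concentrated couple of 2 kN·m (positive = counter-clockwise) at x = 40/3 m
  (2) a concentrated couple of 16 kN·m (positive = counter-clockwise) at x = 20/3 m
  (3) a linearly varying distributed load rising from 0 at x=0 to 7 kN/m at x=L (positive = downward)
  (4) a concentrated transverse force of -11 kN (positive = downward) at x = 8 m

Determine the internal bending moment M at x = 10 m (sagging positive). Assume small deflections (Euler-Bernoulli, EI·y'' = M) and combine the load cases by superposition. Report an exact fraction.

M(10) = 541/15 kN·m

Load 1 — applied couple M₀=2 kN·m at a=40/3 m (b=L-a=20/3):
  M_1 = R_Ax - M_A  [x≤a] with R_A=2/15, M_A=2/3 = (2/15)·10 - (2/3) = 2/3 kN·m
Load 2 — applied couple M₀=16 kN·m at a=20/3 m (b=L-a=40/3):
  M_2 = R_Ax - M_A - M₀  [x>a] with R_A=16/15, M_A=0 = (16/15)·10 - 0 - 16 = -16/3 kN·m
Load 3 — triangular load w₀=7 kN/m (0→w₀ over full span):
  M_3 = 3w₀Lx/20 - w₀L²/30 - w₀x³/(6L) = 3·7·20·10/20 - 7·20²/30 - 7·10³/(6·20) = 175/3 kN·m
Load 4 — point force P=-11 kN at a=8 m (b=L-a=12):
  M_4 = Pa²(a+3b)(L-x)/L³ - Pa²b/L²  [x>a] = (-11)·8²·(8+3·12)·(20-10)/20³ - (-11)·8²·12/20² = -88/5 kN·m
Superposition: M = Σ M_i = 541/15 kN·m ≈ 36.066667 kN·m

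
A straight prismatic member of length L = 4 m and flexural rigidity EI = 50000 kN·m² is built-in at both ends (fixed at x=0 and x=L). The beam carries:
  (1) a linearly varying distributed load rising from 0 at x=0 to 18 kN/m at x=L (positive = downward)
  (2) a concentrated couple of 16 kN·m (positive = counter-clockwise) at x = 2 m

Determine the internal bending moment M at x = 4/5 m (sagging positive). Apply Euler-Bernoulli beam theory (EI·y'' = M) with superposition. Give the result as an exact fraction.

Load 1 — triangular load w₀=18 kN/m (0→w₀ over full span):
  M_1 = 3w₀Lx/20 - w₀L²/30 - w₀x³/(6L) = 3·18·4·(4/5)/20 - 18·4²/30 - 18·(4/5)³/(6·4) = -168/125 kN·m
Load 2 — applied couple M₀=16 kN·m at a=2 m (b=L-a=2):
  M_2 = R_Ax - M_A  [x≤a] with R_A=6, M_A=4 = 6·(4/5) - 4 = 4/5 kN·m
Superposition: M = Σ M_i = -68/125 kN·m ≈ -0.544000 kN·m

M(4/5) = -68/125 kN·m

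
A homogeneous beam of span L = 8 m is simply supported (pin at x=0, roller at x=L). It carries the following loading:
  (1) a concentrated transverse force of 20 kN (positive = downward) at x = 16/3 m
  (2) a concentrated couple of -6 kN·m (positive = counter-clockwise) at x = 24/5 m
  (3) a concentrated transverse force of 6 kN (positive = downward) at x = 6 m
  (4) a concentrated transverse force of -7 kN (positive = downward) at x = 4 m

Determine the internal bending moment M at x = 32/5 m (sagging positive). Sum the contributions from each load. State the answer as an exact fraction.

Load 1 — point force P=20 kN at a=16/3 m (b=L-a=8/3):
  M_1 = Pa(L-x)/L  [x>a] = 20·(16/3)·(8-(32/5))/8 = 64/3 kN·m
Load 2 — applied couple M₀=-6 kN·m at a=24/5 m (b=L-a=16/5):
  M_2 = M₀x/L - M₀  [x>a] = (-6)·(32/5)/8 - (-6) = 6/5 kN·m
Load 3 — point force P=6 kN at a=6 m (b=L-a=2):
  M_3 = Pa(L-x)/L  [x>a] = 6·6·(8-(32/5))/8 = 36/5 kN·m
Load 4 — point force P=-7 kN at a=4 m (b=L-a=4):
  M_4 = Pa(L-x)/L  [x>a] = (-7)·4·(8-(32/5))/8 = -28/5 kN·m
Superposition: M = Σ M_i = 362/15 kN·m ≈ 24.133333 kN·m

M(32/5) = 362/15 kN·m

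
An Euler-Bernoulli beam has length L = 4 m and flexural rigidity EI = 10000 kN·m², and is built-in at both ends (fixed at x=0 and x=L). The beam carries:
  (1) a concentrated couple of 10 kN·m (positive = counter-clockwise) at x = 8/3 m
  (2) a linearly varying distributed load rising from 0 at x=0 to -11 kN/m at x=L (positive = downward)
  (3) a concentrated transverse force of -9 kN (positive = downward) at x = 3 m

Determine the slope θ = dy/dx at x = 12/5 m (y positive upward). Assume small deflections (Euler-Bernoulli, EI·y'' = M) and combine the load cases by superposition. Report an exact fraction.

θ(12/5) = 37/781250 rad

Load 1 — applied couple M₀=10 kN·m at a=8/3 m (b=L-a=4/3):
  θ_1 = (R_Ax²/2 - M_Ax)/EI  [x≤a] with R_A=10/3, M_A=10/3 = ((10/3)·(12/5)²/2 - (10/3)·(12/5))/10000 = 1/6250 rad
Load 2 — triangular load w₀=-11 kN/m (0→w₀ over full span):
  θ_2 = -w₀(2x(L-x)(L-2x)(x+2L)+x²(L-x)²)/(120LEI) = -(-11)·(2·(12/5)·(4-(12/5))·(4-2·(12/5))·((12/5)+2·4)+(12/5)²·(4-(12/5))²)/(120·4·10000) = -44/390625 rad
Load 3 — point force P=-9 kN at a=3 m (b=L-a=1):
  θ_3 = -Pb²x(2aL-(3a+b)x)/(2L³EI)  [x≤a] = -(-9)·1²·(12/5)·(2·3·4-(3·3+1)·(12/5))/(2·4³·10000) = 0 rad
Superposition: θ = Σ θ_i = 37/781250 rad ≈ 0.000047 rad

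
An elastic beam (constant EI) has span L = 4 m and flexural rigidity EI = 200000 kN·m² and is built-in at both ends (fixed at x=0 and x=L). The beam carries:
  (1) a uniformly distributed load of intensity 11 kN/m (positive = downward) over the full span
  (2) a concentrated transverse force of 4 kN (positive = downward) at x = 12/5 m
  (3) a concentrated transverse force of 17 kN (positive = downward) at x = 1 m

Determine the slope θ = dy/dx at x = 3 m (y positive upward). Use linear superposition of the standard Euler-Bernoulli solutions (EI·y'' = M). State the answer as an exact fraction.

θ(3) = 66939/1600000000 rad

Load 1 — uniform load w=11 kN/m over full span:
  θ_1 = -wx(L-x)(L-2x)/(12EI) = -11·3·(4-3)·(4-2·3)/(12·200000) = 11/400000 rad
Load 2 — point force P=4 kN at a=12/5 m (b=L-a=8/5):
  θ_2 = Pa²(L-x)(2bL-(3b+a)(L-x))/(2L³EI)  [x>a] = 4·(12/5)²·(4-3)·(2·(8/5)·4-(3·(8/5)+(12/5))·(4-3))/(2·4³·200000) = 63/12500000 rad
Load 3 — point force P=17 kN at a=1 m (b=L-a=3):
  θ_3 = Pa²(L-x)(2bL-(3b+a)(L-x))/(2L³EI)  [x>a] = 17·1²·(4-3)·(2·3·4-(3·3+1)·(4-3))/(2·4³·200000) = 119/12800000 rad
Superposition: θ = Σ θ_i = 66939/1600000000 rad ≈ 0.000042 rad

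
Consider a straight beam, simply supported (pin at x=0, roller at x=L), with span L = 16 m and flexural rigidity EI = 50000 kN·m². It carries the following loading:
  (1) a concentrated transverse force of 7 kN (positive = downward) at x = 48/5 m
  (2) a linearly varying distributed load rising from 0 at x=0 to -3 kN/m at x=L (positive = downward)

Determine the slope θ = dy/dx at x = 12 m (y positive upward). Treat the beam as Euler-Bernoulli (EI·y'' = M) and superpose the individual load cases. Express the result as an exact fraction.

θ(12) = -17621/9375000 rad

Load 1 — point force P=7 kN at a=48/5 m (b=L-a=32/5):
  θ_1 = -Pa(2L²-6Lx+3x²+a²)/(6LEI)  [x>a] = -7·(48/5)·(2·16²-6·16·12+3·12²+(48/5)²)/(6·16·50000) = 1267/781250 rad
Load 2 — triangular load w₀=-3 kN/m (0→w₀ over full span):
  θ_2 = -w₀(7L⁴-30L²x²+15x⁴)/(360LEI) = -(-3)·(7·16⁴-30·16²·12²+15·12⁴)/(360·16·50000) = -1313/375000 rad
Superposition: θ = Σ θ_i = -17621/9375000 rad ≈ -0.001880 rad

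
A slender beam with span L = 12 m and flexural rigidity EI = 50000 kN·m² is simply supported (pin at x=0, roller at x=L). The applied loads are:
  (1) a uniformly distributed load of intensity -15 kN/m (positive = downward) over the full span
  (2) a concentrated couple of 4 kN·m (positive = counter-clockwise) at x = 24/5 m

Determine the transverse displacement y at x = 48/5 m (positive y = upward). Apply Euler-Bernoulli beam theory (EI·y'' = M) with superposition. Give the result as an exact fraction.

Load 1 — uniform load w=-15 kN/m over full span:
  y_1 = -wx(L³-2Lx²+x³)/(24EI) = -(-15)·(48/5)·(12³-2·12·(48/5)²+(48/5)³)/(24·50000) = 18792/390625 m
Load 2 — applied couple M₀=4 kN·m at a=24/5 m (b=L-a=36/5):
  y_2 = (M₀x³/(6L)-M₀(x-a)²/2+C₁x)/EI  [x>a] with C₁=M₀(3b²-L²)/(6L)=16/25 = (4·(48/5)³/(6·12)-4·((48/5)-(24/5))²/2+(16/25)·(48/5))/50000 = 72/390625 m
Superposition: y = Σ y_i = 18864/390625 m ≈ 0.048292 m

y(48/5) = 18864/390625 m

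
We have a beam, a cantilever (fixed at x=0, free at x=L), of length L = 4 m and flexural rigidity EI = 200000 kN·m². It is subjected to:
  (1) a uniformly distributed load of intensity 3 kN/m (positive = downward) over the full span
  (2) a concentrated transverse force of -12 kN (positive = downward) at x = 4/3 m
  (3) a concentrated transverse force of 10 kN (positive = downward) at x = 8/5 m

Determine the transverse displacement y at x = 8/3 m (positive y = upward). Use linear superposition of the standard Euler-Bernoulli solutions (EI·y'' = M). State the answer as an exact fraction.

Load 1 — uniform load w=3 kN/m over full span:
  y_1 = -wx²(x²-4Lx+6L²)/(24EI) = -3·(8/3)²·((8/3)²-4·4·(8/3)+6·4²)/(24·200000) = -68/253125 m
Load 2 — point force P=-12 kN at a=4/3 m (b=L-a=8/3):
  y_2 = -Pa²(3x-a)/(6EI)  [x>a] = -(-12)·(4/3)²·(3·(8/3)-(4/3))/(6·200000) = 2/16875 m
Load 3 — point force P=10 kN at a=8/5 m (b=L-a=12/5):
  y_3 = -Pa²(3x-a)/(6EI)  [x>a] = -10·(8/5)²·(3·(8/3)-(8/5))/(6·200000) = -32/234375 m
Superposition: y = Σ y_i = -1814/6328125 m ≈ -0.000287 m

y(8/3) = -1814/6328125 m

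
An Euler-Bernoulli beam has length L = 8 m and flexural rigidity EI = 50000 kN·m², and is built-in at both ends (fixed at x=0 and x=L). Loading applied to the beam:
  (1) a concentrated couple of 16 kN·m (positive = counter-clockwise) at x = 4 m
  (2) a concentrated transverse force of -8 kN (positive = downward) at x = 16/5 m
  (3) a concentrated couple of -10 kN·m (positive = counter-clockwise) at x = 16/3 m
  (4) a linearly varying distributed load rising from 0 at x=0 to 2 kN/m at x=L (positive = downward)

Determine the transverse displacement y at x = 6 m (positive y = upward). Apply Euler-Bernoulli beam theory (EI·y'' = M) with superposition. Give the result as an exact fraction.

y(6) = 367/2250000 m

Load 1 — applied couple M₀=16 kN·m at a=4 m (b=L-a=4):
  y_1 = (R_Ax³/6 - M_Ax²/2 - M₀(x-a)²/2)/EI  [x>a] with R_A=3, M_A=4 = (3·6³/6 - 4·6²/2 - 16·(6-4)²/2)/50000 = 1/12500 m
Load 2 — point force P=-8 kN at a=16/5 m (b=L-a=24/5):
  y_2 = -Pa²(L-x)²(3bL-(3b+a)(L-x))/(6L³EI)  [x>a] = -(-8)·(16/5)²·(8-6)²·(3·(24/5)·8-(3·(24/5)+(16/5))·(8-6))/(6·8³·50000) = 8/46875 m
Load 3 — applied couple M₀=-10 kN·m at a=16/3 m (b=L-a=8/3):
  y_3 = (R_Ax³/6 - M_Ax²/2 - M₀(x-a)²/2)/EI  [x>a] with R_A=-5/3, M_A=-10/3 = ((-5/3)·6³/6 - (-10/3)·6²/2 - (-10)·(6-(16/3))²/2)/50000 = 1/22500 m
Load 4 — triangular load w₀=2 kN/m (0→w₀ over full span):
  y_4 = -w₀x²(L-x)²(x+2L)/(120LEI) = -2·6²·(8-6)²·(6+2·8)/(120·8·50000) = -33/250000 m
Superposition: y = Σ y_i = 367/2250000 m ≈ 0.000163 m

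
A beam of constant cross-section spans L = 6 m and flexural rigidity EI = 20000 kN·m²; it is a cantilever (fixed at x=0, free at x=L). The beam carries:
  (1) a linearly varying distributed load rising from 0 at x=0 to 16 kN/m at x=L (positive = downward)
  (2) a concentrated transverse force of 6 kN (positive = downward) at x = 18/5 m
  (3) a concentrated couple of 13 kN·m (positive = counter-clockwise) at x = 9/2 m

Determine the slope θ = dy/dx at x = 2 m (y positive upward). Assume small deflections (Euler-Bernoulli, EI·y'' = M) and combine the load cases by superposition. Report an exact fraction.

Load 1 — triangular load w₀=16 kN/m (0→w₀ over full span):
  θ_1 = (w₀Lx²/4-w₀L²x/3-w₀x⁴/(24L))/EI = (16·6·2²/4-16·6²·2/3-16·2⁴/(24·6))/20000 = -163/11250 rad
Load 2 — point force P=6 kN at a=18/5 m (b=L-a=12/5):
  θ_2 = -Px(2a-x)/(2EI)  [x≤a] = -6·2·(2·(18/5)-2)/(2·20000) = -39/25000 rad
Load 3 — applied couple M₀=13 kN·m at a=9/2 m (b=L-a=3/2):
  θ_3 = M₀x/EI  [x≤a] = 13·2/20000 = 13/10000 rad
Superposition: θ = Σ θ_i = -6637/450000 rad ≈ -0.014749 rad

θ(2) = -6637/450000 rad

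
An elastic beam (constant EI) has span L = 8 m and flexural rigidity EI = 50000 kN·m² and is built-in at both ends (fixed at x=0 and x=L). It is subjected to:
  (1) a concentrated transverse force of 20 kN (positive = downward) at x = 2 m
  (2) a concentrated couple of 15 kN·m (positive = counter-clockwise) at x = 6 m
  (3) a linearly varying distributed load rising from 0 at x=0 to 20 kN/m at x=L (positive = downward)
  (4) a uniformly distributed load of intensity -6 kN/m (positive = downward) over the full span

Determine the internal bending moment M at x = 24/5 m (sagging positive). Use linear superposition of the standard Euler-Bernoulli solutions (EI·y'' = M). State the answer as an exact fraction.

M(24/5) = 24373/1200 kN·m

Load 1 — point force P=20 kN at a=2 m (b=L-a=6):
  M_1 = Pa²(a+3b)(L-x)/L³ - Pa²b/L²  [x>a] = 20·2²·(2+3·6)·(8-(24/5))/8³ - 20·2²·6/8² = 5/2 kN·m
Load 2 — applied couple M₀=15 kN·m at a=6 m (b=L-a=2):
  M_2 = R_Ax - M_A  [x≤a] with R_A=135/64, M_A=75/16 = (135/64)·(24/5) - (75/16) = 87/16 kN·m
Load 3 — triangular load w₀=20 kN/m (0→w₀ over full span):
  M_3 = 3w₀Lx/20 - w₀L²/30 - w₀x³/(6L) = 3·20·8·(24/5)/20 - 20·8²/30 - 20·(24/5)³/(6·8) = 1984/75 kN·m
Load 4 — uniform load w=-6 kN/m over full span:
  M_4 = wLx/2 - wL²/12 - wx²/2 = (-6)·8·(24/5)/2 - (-6)·8²/12 - (-6)·(24/5)²/2 = -352/25 kN·m
Superposition: M = Σ M_i = 24373/1200 kN·m ≈ 20.310833 kN·m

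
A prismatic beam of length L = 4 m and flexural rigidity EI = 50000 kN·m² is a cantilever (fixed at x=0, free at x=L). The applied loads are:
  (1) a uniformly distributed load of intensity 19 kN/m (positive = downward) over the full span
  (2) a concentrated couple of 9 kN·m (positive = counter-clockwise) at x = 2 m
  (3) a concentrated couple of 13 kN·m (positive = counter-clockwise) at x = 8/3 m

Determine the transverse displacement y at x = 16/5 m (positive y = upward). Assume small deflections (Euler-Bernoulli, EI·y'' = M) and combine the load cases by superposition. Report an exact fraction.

Load 1 — uniform load w=19 kN/m over full span:
  y_1 = -wx²(x²-4Lx+6L²)/(24EI) = -19·(16/5)²·((16/5)²-4·4·(16/5)+6·4²)/(24·50000) = -52288/5859375 m
Load 2 — applied couple M₀=9 kN·m at a=2 m (b=L-a=2):
  y_2 = M₀a(2x-a)/(2EI)  [x>a] = 9·2·(2·(16/5)-2)/(2·50000) = 99/125000 m
Load 3 — applied couple M₀=13 kN·m at a=8/3 m (b=L-a=4/3):
  y_3 = M₀a(2x-a)/(2EI)  [x>a] = 13·(8/3)·(2·(16/5)-(8/3))/(2·50000) = 182/140625 m
Superposition: y = Σ y_i = -961537/140625000 m ≈ -0.006838 m

y(16/5) = -961537/140625000 m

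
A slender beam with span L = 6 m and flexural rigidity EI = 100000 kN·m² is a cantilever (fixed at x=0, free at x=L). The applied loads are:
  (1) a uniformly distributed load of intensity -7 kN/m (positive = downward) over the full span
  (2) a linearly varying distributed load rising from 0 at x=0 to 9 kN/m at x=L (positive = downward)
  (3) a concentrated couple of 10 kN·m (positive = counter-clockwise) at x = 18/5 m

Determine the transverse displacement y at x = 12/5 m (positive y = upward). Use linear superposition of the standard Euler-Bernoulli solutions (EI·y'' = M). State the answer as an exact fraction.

y(12/5) = 26739/48828125 m

Load 1 — uniform load w=-7 kN/m over full span:
  y_1 = -wx²(x²-4Lx+6L²)/(24EI) = -(-7)·(12/5)²·((12/5)²-4·6·(12/5)+6·6²)/(24·100000) = 10773/3906250 m
Load 2 — triangular load w₀=9 kN/m (0→w₀ over full span):
  y_2 = (w₀Lx³/12-w₀L²x²/6-w₀x⁵/(120L))/EI = (9·6·(12/5)³/12-9·6²·(12/5)²/6-9·(12/5)⁵/(120·6))/100000 = -121986/48828125 m
Load 3 — applied couple M₀=10 kN·m at a=18/5 m (b=L-a=12/5):
  y_3 = M₀x²/(2EI)  [x≤a] = 10·(12/5)²/(2·100000) = 9/31250 m
Superposition: y = Σ y_i = 26739/48828125 m ≈ 0.000548 m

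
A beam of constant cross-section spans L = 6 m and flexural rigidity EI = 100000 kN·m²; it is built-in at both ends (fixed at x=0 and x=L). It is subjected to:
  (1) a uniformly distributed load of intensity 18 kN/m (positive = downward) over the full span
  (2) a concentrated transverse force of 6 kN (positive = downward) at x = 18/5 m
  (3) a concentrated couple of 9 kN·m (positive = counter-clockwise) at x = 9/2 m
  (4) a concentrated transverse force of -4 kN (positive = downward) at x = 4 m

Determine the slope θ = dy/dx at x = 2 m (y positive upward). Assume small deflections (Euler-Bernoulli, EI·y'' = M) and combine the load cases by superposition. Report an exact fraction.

Load 1 — uniform load w=18 kN/m over full span:
  θ_1 = -wx(L-x)(L-2x)/(12EI) = -18·2·(6-2)·(6-2·2)/(12·100000) = -3/12500 rad
Load 2 — point force P=6 kN at a=18/5 m (b=L-a=12/5):
  θ_2 = -Pb²x(2aL-(3a+b)x)/(2L³EI)  [x≤a] = -6·(12/5)²·2·(2·(18/5)·6-(3·(18/5)+(12/5))·2)/(2·6³·100000) = -21/781250 rad
Load 3 — applied couple M₀=9 kN·m at a=9/2 m (b=L-a=3/2):
  θ_3 = (R_Ax²/2 - M_Ax)/EI  [x≤a] with R_A=27/16, M_A=45/16 = ((27/16)·2²/2 - (45/16)·2)/100000 = -9/400000 rad
Load 4 — point force P=-4 kN at a=4 m (b=L-a=2):
  θ_4 = -Pb²x(2aL-(3a+b)x)/(2L³EI)  [x≤a] = -(-4)·2²·2·(2·4·6-(3·4+2)·2)/(2·6³·100000) = 1/67500 rad
Superposition: θ = Σ θ_i = -370663/1350000000 rad ≈ -0.000275 rad

θ(2) = -370663/1350000000 rad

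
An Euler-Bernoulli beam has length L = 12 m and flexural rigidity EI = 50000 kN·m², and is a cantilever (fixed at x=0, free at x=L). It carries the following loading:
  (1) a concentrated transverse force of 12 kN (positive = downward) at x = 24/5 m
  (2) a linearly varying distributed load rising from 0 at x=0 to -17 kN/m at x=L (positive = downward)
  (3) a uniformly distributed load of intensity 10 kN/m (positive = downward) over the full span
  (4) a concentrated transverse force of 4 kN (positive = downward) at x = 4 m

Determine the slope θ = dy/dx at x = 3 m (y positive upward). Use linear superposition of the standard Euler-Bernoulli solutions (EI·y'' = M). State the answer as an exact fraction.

θ(3) = 28797/8000000 rad

Load 1 — point force P=12 kN at a=24/5 m (b=L-a=36/5):
  θ_1 = -Px(2a-x)/(2EI)  [x≤a] = -12·3·(2·(24/5)-3)/(2·50000) = -297/125000 rad
Load 2 — triangular load w₀=-17 kN/m (0→w₀ over full span):
  θ_2 = (w₀Lx²/4-w₀L²x/3-w₀x⁴/(24L))/EI = ((-17)·12·3²/4-(-17)·12²·3/3-(-17)·3⁴/(24·12))/50000 = 63801/1600000 rad
Load 3 — uniform load w=10 kN/m over full span:
  θ_3 = -wx(x²-3Lx+3L²)/(6EI) = -10·3·(3²-3·12·3+3·12²)/(6·50000) = -333/10000 rad
Load 4 — point force P=4 kN at a=4 m (b=L-a=8):
  θ_4 = -Px(2a-x)/(2EI)  [x≤a] = -4·3·(2·4-3)/(2·50000) = -3/5000 rad
Superposition: θ = Σ θ_i = 28797/8000000 rad ≈ 0.003600 rad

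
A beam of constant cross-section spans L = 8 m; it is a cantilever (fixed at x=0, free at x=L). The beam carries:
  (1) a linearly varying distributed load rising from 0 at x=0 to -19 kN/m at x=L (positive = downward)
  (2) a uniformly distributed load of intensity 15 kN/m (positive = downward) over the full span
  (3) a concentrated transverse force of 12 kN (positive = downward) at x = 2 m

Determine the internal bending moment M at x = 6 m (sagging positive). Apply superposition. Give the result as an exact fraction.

Load 1 — triangular load w₀=-19 kN/m (0→w₀ over full span):
  M_1 = w₀Lx/2 - w₀L²/3 - w₀x³/(6L) = (-19)·8·6/2 - (-19)·8²/3 - (-19)·6³/(6·8) = 209/6 kN·m
Load 2 — uniform load w=15 kN/m over full span:
  M_2 = -w(L-x)²/2 = -15·(8-6)²/2 = -30 kN·m
Load 3 — point force P=12 kN at a=2 m (b=L-a=6):
  M_3 = 0  [x>a] = 0 kN·m
Superposition: M = Σ M_i = 29/6 kN·m ≈ 4.833333 kN·m

M(6) = 29/6 kN·m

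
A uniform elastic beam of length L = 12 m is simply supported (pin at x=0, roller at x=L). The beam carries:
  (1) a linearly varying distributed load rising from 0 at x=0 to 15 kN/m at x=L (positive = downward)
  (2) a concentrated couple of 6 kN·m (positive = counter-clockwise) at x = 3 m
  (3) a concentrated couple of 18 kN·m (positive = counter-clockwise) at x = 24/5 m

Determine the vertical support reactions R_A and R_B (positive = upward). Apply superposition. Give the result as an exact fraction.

Load 1 — triangular load w₀=15 kN/m (0→w₀ over full span):
  R_A = w₀L/6 = 15·12/6 = 30 kN
  R_B = w₀L/3 = 15·12/3 = 60 kN
Load 2 — applied couple M₀=6 kN·m at a=3 m (b=L-a=9):
  R_A = M₀/L = 6/12 = 1/2 kN
  R_B = -M₀/L = -6/12 = -1/2 kN
Load 3 — applied couple M₀=18 kN·m at a=24/5 m (b=L-a=36/5):
  R_A = M₀/L = 18/12 = 3/2 kN
  R_B = -M₀/L = -18/12 = -3/2 kN
Superposition: R_A = 32 kN, R_B = 58 kN

R_A = 32 kN, R_B = 58 kN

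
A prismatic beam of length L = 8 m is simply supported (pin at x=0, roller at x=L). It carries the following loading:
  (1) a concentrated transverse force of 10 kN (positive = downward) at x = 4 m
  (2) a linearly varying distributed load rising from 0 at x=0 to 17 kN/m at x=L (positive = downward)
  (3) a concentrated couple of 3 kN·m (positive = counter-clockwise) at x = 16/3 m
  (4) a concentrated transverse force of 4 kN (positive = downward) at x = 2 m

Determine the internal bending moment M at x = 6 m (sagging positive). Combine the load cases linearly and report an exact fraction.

Load 1 — point force P=10 kN at a=4 m (b=L-a=4):
  M_1 = Pa(L-x)/L  [x>a] = 10·4·(8-6)/8 = 10 kN·m
Load 2 — triangular load w₀=17 kN/m (0→w₀ over full span):
  M_2 = w₀Lx/6 - w₀x³/(6L) = 17·8·6/6 - 17·6³/(6·8) = 119/2 kN·m
Load 3 — applied couple M₀=3 kN·m at a=16/3 m (b=L-a=8/3):
  M_3 = M₀x/L - M₀  [x>a] = 3·6/8 - 3 = -3/4 kN·m
Load 4 — point force P=4 kN at a=2 m (b=L-a=6):
  M_4 = Pa(L-x)/L  [x>a] = 4·2·(8-6)/8 = 2 kN·m
Superposition: M = Σ M_i = 283/4 kN·m ≈ 70.750000 kN·m

M(6) = 283/4 kN·m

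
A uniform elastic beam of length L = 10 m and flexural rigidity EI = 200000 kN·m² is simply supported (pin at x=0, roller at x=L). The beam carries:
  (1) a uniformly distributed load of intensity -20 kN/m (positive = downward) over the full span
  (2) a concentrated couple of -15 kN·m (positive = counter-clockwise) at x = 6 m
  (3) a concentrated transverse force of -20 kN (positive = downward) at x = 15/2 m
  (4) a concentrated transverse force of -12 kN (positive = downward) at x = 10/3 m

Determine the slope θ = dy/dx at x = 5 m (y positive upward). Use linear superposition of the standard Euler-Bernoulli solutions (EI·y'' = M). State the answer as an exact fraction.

Load 1 — uniform load w=-20 kN/m over full span:
  θ_1 = -w(L³-6Lx²+4x³)/(24EI) = -(-20)·(10³-6·10·5²+4·5³)/(24·200000) = 0 rad
Load 2 — applied couple M₀=-15 kN·m at a=6 m (b=L-a=4):
  θ_2 = (M₀x²/(2L)+C₁)/EI  [x≤a] with C₁=M₀(3b²-L²)/(6L)=13 = ((-15)·5²/(2·10)+13)/200000 = -23/800000 rad
Load 3 — point force P=-20 kN at a=15/2 m (b=L-a=5/2):
  θ_3 = -Pb(L²-b²-3x²)/(6LEI)  [x≤a] = -(-20)·(5/2)·(10²-(5/2)²-3·5²)/(6·10·200000) = 1/12800 rad
Load 4 — point force P=-12 kN at a=10/3 m (b=L-a=20/3):
  θ_4 = -Pa(2L²-6Lx+3x²+a²)/(6LEI)  [x>a] = -(-12)·(10/3)·(2·10²-6·10·5+3·5²+(10/3)²)/(6·10·200000) = -1/21600 rad
Superposition: θ = Σ θ_i = 133/43200000 rad ≈ 0.000003 rad

θ(5) = 133/43200000 rad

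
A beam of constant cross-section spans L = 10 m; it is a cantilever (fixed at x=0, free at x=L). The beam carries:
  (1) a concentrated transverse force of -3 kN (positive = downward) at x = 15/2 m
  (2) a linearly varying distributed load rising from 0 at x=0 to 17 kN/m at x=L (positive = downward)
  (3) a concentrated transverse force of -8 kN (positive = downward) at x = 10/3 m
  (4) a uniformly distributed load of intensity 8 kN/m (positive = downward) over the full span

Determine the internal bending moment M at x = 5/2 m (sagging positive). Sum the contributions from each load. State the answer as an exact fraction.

M(5/2) = -53945/96 kN·m

Load 1 — point force P=-3 kN at a=15/2 m (b=L-a=5/2):
  M_1 = -P(a-x)  [x≤a] = -(-3)·((15/2)-(5/2)) = 15 kN·m
Load 2 — triangular load w₀=17 kN/m (0→w₀ over full span):
  M_2 = w₀Lx/2 - w₀L²/3 - w₀x³/(6L) = 17·10·(5/2)/2 - 17·10²/3 - 17·(5/2)³/(6·10) = -11475/32 kN·m
Load 3 — point force P=-8 kN at a=10/3 m (b=L-a=20/3):
  M_3 = -P(a-x)  [x≤a] = -(-8)·((10/3)-(5/2)) = 20/3 kN·m
Load 4 — uniform load w=8 kN/m over full span:
  M_4 = -w(L-x)²/2 = -8·(10-(5/2))²/2 = -225 kN·m
Superposition: M = Σ M_i = -53945/96 kN·m ≈ -561.927083 kN·m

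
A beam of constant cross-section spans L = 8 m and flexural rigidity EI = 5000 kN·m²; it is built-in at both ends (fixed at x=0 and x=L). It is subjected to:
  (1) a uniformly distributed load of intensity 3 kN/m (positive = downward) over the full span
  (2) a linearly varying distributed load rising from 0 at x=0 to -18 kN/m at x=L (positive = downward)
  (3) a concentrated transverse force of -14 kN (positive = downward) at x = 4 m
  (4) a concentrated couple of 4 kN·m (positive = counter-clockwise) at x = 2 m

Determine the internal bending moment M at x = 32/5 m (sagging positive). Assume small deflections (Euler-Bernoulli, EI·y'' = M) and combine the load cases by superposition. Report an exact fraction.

M(32/5) = 487/500 kN·m

Load 1 — uniform load w=3 kN/m over full span:
  M_1 = wLx/2 - wL²/12 - wx²/2 = 3·8·(32/5)/2 - 3·8²/12 - 3·(32/5)²/2 = -16/25 kN·m
Load 2 — triangular load w₀=-18 kN/m (0→w₀ over full span):
  M_2 = 3w₀Lx/20 - w₀L²/30 - w₀x³/(6L) = 3·(-18)·8·(32/5)/20 - (-18)·8²/30 - (-18)·(32/5)³/(6·8) = -192/125 kN·m
Load 3 — point force P=-14 kN at a=4 m (b=L-a=4):
  M_3 = Pa²(a+3b)(L-x)/L³ - Pa²b/L²  [x>a] = (-14)·4²·(4+3·4)·(8-(32/5))/8³ - (-14)·4²·4/8² = 14/5 kN·m
Load 4 — applied couple M₀=4 kN·m at a=2 m (b=L-a=6):
  M_4 = R_Ax - M_A - M₀  [x>a] with R_A=9/16, M_A=-3/4 = (9/16)·(32/5) - (-3/4) - 4 = 7/20 kN·m
Superposition: M = Σ M_i = 487/500 kN·m ≈ 0.974000 kN·m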